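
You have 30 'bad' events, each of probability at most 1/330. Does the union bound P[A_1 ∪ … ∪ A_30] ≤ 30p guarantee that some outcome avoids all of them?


Union bound: P[∪_{i=1}^{30} A_i] ≤ Σ_i P[A_i] ≤ 30·p = 30·(1/330) = 1/11.
Numerically: 1/11 ≈ 0.091.
Is 1/11 < 1? YES.
Since P[∪ A_i] ≤ 1/11 < 1, the complement has P[∩ A_i^c] ≥ 1 − 1/11 = 10/11 > 0, so some outcome avoids every A_i.

30·p = 1/11 ≈ 0.091; existence CERTIFIED by the union bound.


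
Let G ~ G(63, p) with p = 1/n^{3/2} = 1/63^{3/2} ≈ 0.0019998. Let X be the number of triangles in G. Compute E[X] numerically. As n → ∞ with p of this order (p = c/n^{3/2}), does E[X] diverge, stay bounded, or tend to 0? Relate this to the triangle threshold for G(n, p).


Number of potential triangles: C(63, 3) = 39711.
Each occurs with probability p³ ≈ (0.0019998)³ ≈ 7.9977445e-09.
By linearity: E[X] = C(63, 3)·p³ ≈ 39711 · 7.9977445e-09 ≈ 0.00032.
Since α = 3/2 > 1, p = c/n^{3/2} = o(1/n) is below the triangle threshold p ~ 1/n. Asymptotically E[X] ~ (c³/6)·n^{3(1−α)} = (1³/6)·n^{-1.5} → 0, so by Markov's inequality G has no triangles w.h.p.

E[X] ≈ 0.00032; in regime p = Θ(1/n^{3/2}) E[X] tends to 0 (below the triangle threshold p ~ 1/n).


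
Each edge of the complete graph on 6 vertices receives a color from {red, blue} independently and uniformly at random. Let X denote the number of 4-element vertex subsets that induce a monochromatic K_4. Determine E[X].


Let X = Σ_S X_S over the C(6, 4) = 15 subsets S of size 4, where X_S = 1 if the K_4 on S is monochromatic.
For a fixed S, the K_4 on S has C(4, 2) = 6 edges. P[all 6 edges red] = (1/2)^6, and likewise for blue, so P[monochromatic] = 2·(1/2)^6 = 2^{1 − 6} = 1/32.
By linearity of expectation: E[X] = C(6, 4) · 2^{1 − 6} = 15 · 1/32 = 15/32.
Numerically: E[X] ≈ 0.4688.

E[X] = C(6,4)·2^(1−C(4,2)) = 15/32 ≈ 0.4688.


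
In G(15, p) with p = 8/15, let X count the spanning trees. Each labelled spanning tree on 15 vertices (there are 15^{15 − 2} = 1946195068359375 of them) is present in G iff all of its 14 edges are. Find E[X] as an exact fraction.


K_15 has 15^{15 − 2} = 1946195068359375 labelled spanning trees.
For each such spanning tree H, let X_H = 1 if all 14 edges of H are present in G. Then P[X_H = 1] = p^{14} = (8/15)^{14} = 4398046511104/29192926025390625.
By linearity of expectation: E[X] = Σ_H E[X_H] = 1946195068359375 · p^{14} = 1946195068359375 · 4398046511104/29192926025390625 = 4398046511104/15.
Numerically: E[X] ≈ 2.932e+11.

E[X] = 1946195068359375 · (8/15)^{14} = 4398046511104/15 ≈ 2.932e+11.


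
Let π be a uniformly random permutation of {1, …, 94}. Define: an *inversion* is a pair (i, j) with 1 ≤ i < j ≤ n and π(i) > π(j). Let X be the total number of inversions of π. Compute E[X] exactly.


Write X = Σ X_I over the C(94, 2) = 4371 pairs i < j, with X_I the indicator of one inversion.
There are 4371 indicators.
For each fixed pair i < j, the values π(i) and π(j) are two distinct elements of {1, …, 94} in uniformly random order; by symmetry P[π(i) > π(j)] = 1/2.
By linearity: E[X] = 4371 · (1/2) = C(94, 2) · (1/2) = 4371/2 = 4371/2 ≈ 2185.5000.

E[X] = 4371/2 = 2185.5000.


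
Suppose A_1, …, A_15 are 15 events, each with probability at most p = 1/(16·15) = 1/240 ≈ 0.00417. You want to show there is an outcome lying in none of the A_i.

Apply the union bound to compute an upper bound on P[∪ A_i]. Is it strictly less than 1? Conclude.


Union bound: P[∪_{i=1}^{15} A_i] ≤ Σ_i P[A_i] ≤ 15·p = 15·(1/240) = 1/16.
Numerically: 1/16 ≈ 0.06250.
Is 1/16 < 1? YES.
Since P[∪ A_i] ≤ 1/16 < 1, the complement has P[∩ A_i^c] ≥ 1 − 1/16 = 15/16 > 0, so some outcome avoids every A_i.

15·p = 1/16 ≈ 0.06250; existence CERTIFIED by the union bound.


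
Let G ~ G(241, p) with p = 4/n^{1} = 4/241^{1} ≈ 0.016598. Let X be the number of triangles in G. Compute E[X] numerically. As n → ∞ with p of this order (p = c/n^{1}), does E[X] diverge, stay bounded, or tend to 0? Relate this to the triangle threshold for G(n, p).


Number of potential triangles: C(241, 3) = 2303960.
Each occurs with probability p³ ≈ (0.016598)³ ≈ 4.5722382e-06.
By linearity: E[X] = C(241, 3)·p³ ≈ 2303960 · 4.5722382e-06 ≈ 10.53425.
Here α = 1, so p = 4/n is exactly at the triangle threshold p ~ 1/n. Asymptotically E[X] → c³/6 = 4³/6 = 32/3 ≈ 10.66667, a bounded constant. In this regime the triangle count is asymptotically Poisson(c³/6).

E[X] ≈ 10.53425; in regime p = Θ(1/n^{1}) E[X] stays bounded (at the triangle threshold p ~ 1/n).


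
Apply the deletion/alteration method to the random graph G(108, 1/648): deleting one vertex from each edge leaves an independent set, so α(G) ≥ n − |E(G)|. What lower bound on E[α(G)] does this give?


E[|E(G)|] = C(108, 2)·p = 5778 · (1/648) = 107/12.
E[α(G)] ≥ n − E[|E(G)|] = 108 − 107/12 = 1189/12.
Numerically: ≈ 99.083333.
(This is only a lower bound; the true E[α(G)] may be larger.)

E[α(G)] ≥ 1189/12 ≈ 99.083333.


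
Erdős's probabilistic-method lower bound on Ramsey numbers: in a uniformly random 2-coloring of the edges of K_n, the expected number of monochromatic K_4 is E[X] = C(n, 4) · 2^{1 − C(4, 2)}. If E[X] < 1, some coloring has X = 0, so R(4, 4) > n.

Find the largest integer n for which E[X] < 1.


We need C(n, 4) · 2^{1 − 6} < 1, i.e. C(n, 4) < 2^{6 − 1} = 32.
Check values of n near the boundary:
  n = 4: C(4, 4) = 1; 1 < 32? YES
  n = 5: C(5, 4) = 5; 5 < 32? YES
  n = 6: C(6, 4) = 15; 15 < 32? YES
  n = 7: C(7, 4) = 35; 35 < 32? NO
  n = 8: C(8, 4) = 70; 70 < 32? NO
The largest n with C(n, 4) < 32 is n = 6 (where E[X] = 15/32 ≈ 0.469). Hence R(4, 4) > 6, i.e. R(4, 4) ≥ 7.

Largest n = 6; hence R(4, 4) > 6.


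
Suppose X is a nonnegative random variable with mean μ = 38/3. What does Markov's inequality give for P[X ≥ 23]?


μ = E[X] = 38/3, a = 23.
Markov: P[X ≥ 23] ≤ μ/a = (38/3)/23 = 38/69.
Numerically: ≈ 0.551.
(Since a = 23 > μ = 12.667, the bound 38/69 is < 1 and informative.)

P[X ≥ 23] ≤ 38/69 ≈ 0.551.


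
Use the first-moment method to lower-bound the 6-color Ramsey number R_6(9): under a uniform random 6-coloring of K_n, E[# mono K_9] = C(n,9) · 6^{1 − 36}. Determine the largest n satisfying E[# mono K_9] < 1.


We need C(n, 9) · 6^{1 − 36} < 1, i.e. C(n, 9) < 6^{36 − 1} = 1719070799748422591028658176.
Check values of n near the boundary:
  n = 4407: C(4407, 9) = 1713856532599459170657070050; 1713856532599459170657070050 < 1719070799748422591028658176? YES
  n = 4408: C(4408, 9) = 1717362945146264156457459600; 1717362945146264156457459600 < 1719070799748422591028658176? YES
  n = 4409: C(4409, 9) = 1720875732988608787686577131; 1720875732988608787686577131 < 1719070799748422591028658176? NO
The largest n with C(n, 9) < 1719070799748422591028658176 is n = 4408 (where E[X] = 35778394690547169926197075/35813974994758803979763712 ≈ 0.99901). Hence R_6(9) > 4408, i.e. R_6(9) ≥ 4409.

Largest n = 4408; hence R_6(9) > 4408.


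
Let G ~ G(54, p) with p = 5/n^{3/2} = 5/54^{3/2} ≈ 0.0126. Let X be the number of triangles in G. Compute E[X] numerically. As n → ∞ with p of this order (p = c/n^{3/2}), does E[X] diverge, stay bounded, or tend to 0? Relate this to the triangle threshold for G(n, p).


Number of potential triangles: C(54, 3) = 24804.
Each occurs with probability p³ ≈ (0.0126)³ ≈ 2.000498e-06.
By linearity: E[X] = C(54, 3)·p³ ≈ 24804 · 2.000498e-06 ≈ 0.0496.
Since α = 3/2 > 1, p = c/n^{3/2} = o(1/n) is below the triangle threshold p ~ 1/n. Asymptotically E[X] ~ (c³/6)·n^{3(1−α)} = (5³/6)·n^{-1.5} → 0, so by Markov's inequality G has no triangles w.h.p.

E[X] ≈ 0.0496; in regime p = Θ(1/n^{3/2}) E[X] tends to 0 (below the triangle threshold p ~ 1/n).


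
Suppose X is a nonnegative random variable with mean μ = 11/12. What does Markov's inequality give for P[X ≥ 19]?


μ = E[X] = 11/12, a = 19.
Markov: P[X ≥ 19] ≤ μ/a = (11/12)/19 = 11/228.
Numerically: ≈ 0.04825.
(Since a = 19 > μ = 0.91667, the bound 11/228 is < 1 and informative.)

P[X ≥ 19] ≤ 11/228 ≈ 0.04825.


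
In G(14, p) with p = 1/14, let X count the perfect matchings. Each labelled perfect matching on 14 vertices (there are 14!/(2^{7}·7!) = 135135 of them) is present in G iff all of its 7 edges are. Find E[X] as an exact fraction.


K_14 has 14!/(2^{7}·7!) = 135135 labelled perfect matchings.
For each such perfect matching H, let X_H = 1 if all 7 edges of H are present in G. Then P[X_H = 1] = p^{7} = (1/14)^{7} = 1/105413504.
By linearity of expectation: E[X] = Σ_H E[X_H] = 135135 · p^{7} = 135135 · 1/105413504 = 19305/15059072.
Numerically: E[X] ≈ 0.001282.

E[X] = 135135 · (1/14)^{7} = 19305/15059072 ≈ 0.001282.


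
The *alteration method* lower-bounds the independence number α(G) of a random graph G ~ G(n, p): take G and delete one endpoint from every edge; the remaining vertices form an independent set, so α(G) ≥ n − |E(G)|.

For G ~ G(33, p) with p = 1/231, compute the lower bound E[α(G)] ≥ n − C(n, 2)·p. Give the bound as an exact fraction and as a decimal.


E[|E(G)|] = C(33, 2)·p = 528 · (1/231) = 16/7.
E[α(G)] ≥ n − E[|E(G)|] = 33 − 16/7 = 215/7.
Numerically: ≈ 30.7143.
(This is only a lower bound; the true E[α(G)] may be larger.)

E[α(G)] ≥ 215/7 ≈ 30.7143.


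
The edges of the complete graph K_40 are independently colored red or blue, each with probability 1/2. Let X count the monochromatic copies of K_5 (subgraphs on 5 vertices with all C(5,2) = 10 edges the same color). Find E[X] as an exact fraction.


Let X = Σ_S X_S over the C(40, 5) = 658008 subsets S of size 5, where X_S = 1 if the K_5 on S is monochromatic.
For a fixed S, the K_5 on S has C(5, 2) = 10 edges. P[all 10 edges red] = (1/2)^10, and likewise for blue, so P[monochromatic] = 2·(1/2)^10 = 2^{1 − 10} = 1/512.
By linearity: E[X] = C(40, 5) · 2^{1 − 10} = 658008 · 1/512 = 82251/64.
Numerically: E[X] ≈ 1285.1719.

E[X] = C(40,5)·2^(1−C(5,2)) = 82251/64 ≈ 1285.1719.


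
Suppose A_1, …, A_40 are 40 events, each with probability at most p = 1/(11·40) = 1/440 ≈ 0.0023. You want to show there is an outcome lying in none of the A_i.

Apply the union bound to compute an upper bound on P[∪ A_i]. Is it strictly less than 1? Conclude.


Union bound: P[∪_{i=1}^{40} A_i] ≤ Σ_i P[A_i] ≤ 40·p = 40·(1/440) = 1/11.
Numerically: 1/11 ≈ 0.0909.
Is 1/11 < 1? YES.
Since P[∪ A_i] ≤ 1/11 < 1, the complement has P[∩ A_i^c] ≥ 1 − 1/11 = 10/11 > 0, so some outcome avoids every A_i.

40·p = 1/11 ≈ 0.0909; existence CERTIFIED by the union bound.


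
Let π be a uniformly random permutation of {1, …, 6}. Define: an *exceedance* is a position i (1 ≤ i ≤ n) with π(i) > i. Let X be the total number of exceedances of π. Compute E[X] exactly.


Write X = Σ_{i=1}^{6} X_i, where X_i = 1_{π(i) > i}.
For each fixed i, π(i) is uniform over {1, …, 6} (marginal of a uniform permutation), so P[π(i) > i] = (n − i)/n. Summing: Σ_{i=1}^{6} (n − i)/n = (0 + 1 + … + 5)/6 = 6(6 − 1)/(2·6) = (6 − 1)/2.
Hence E[X] = Σ_{i=1}^{6} (6 − i)/6 = 5/2 ≈ 2.5000.

E[X] = 5/2 = 2.5000.


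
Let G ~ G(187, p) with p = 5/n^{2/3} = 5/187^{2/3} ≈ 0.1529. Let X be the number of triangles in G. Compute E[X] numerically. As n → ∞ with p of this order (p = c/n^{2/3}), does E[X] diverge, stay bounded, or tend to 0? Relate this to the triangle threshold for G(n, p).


Number of potential triangles: C(187, 3) = 1072445.
Each occurs with probability p³ ≈ (0.1529)³ ≈ 3.5745946e-03.
By linearity: E[X] = C(187, 3)·p³ ≈ 1072445 · 3.5745946e-03 ≈ 3833.55615.
Since α = 2/3 < 1, p = c/n^{2/3} ≫ 1/n is above the triangle threshold p ~ 1/n. Asymptotically E[X] ~ (c³/6)·n^{3(1−α)} = (5³/6)·n^{1} → ∞; triangles are abundant w.h.p.

E[X] ≈ 3833.55615; in regime p = Θ(1/n^{2/3}) E[X] diverges (above the triangle threshold p ~ 1/n).


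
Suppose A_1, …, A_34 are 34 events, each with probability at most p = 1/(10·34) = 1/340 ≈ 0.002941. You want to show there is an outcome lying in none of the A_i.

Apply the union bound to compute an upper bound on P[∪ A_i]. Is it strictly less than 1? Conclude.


Union bound: P[∪_{i=1}^{34} A_i] ≤ Σ_i P[A_i] ≤ 34·p = 34·(1/340) = 1/10.
Numerically: 1/10 ≈ 0.100000.
Is 1/10 < 1? YES.
Since P[∪ A_i] ≤ 1/10 < 1, the complement has P[∩ A_i^c] ≥ 1 − 1/10 = 9/10 > 0, so some outcome avoids every A_i.

34·p = 1/10 ≈ 0.100000; existence CERTIFIED by the union bound.


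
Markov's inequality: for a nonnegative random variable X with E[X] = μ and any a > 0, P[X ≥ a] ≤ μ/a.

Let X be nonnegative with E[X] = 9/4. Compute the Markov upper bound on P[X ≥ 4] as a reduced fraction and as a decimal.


μ = E[X] = 9/4, a = 4.
Markov: P[X ≥ 4] ≤ μ/a = (9/4)/4 = 9/16.
Numerically: ≈ 0.5625.
(Since a = 4 > μ = 2.2500, the bound 9/16 is < 1 and informative.)

P[X ≥ 4] ≤ 9/16 ≈ 0.5625.


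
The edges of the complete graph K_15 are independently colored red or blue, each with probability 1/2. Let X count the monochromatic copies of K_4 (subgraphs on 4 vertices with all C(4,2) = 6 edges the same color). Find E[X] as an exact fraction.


Let X = Σ_S X_S over the C(15, 4) = 1365 subsets S of size 4, where X_S = 1 if the K_4 on S is monochromatic.
For a fixed S, the K_4 on S has C(4, 2) = 6 edges. P[all 6 edges red] = (1/2)^6, and likewise for blue, so P[monochromatic] = 2·(1/2)^6 = 2^{1 − 6} = 1/32.
By linearity of expectation: E[X] = C(15, 4) · 2^{1 − 6} = 1365 · 1/32 = 1365/32.
Numerically: E[X] ≈ 42.65625.

E[X] = C(15,4)·2^(1−C(4,2)) = 1365/32 ≈ 42.65625.


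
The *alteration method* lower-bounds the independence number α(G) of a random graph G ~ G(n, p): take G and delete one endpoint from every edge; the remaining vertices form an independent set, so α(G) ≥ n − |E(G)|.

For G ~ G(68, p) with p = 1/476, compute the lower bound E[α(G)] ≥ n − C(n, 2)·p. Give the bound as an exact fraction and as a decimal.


E[|E(G)|] = C(68, 2)·p = 2278 · (1/476) = 67/14.
E[α(G)] ≥ n − E[|E(G)|] = 68 − 67/14 = 885/14.
Numerically: ≈ 63.21429.
(This is only a lower bound; the true E[α(G)] may be larger.)

E[α(G)] ≥ 885/14 ≈ 63.21429.


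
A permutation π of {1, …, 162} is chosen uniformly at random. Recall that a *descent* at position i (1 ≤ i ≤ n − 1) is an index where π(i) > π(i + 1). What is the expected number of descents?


Write X = Σ X_I over i = 1, …, 161, with X_I the indicator of one descent.
There are 161 indicators.
For each fixed i, the pair (π(i), π(i+1)) is a uniformly random ordered pair of distinct values from {1, …, 162}; by symmetry P[π(i) > π(i+1)] = 1/2.
By linearity: E[X] = 161 · (1/2) = (162 − 1) · (1/2) = 161/2 ≈ 80.5000.

E[X] = 161/2 = 80.5000.


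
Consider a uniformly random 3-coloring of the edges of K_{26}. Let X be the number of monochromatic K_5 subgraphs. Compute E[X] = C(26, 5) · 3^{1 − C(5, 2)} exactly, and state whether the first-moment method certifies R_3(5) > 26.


E[X] = C(26, 5) · 3^{1 − 10} = 65780 · 3^{−9} = 65780/19683.
As a reduced fraction: E[X] = 65780/19683 ≈ 3.341970.
Is E[X] < 1? NO.
Since E[X] ≥ 1, the first-moment bound is inconclusive at n = 26; it does NOT by itself certify R_3(5) > 26.

E[X] = 65780/19683 ≈ 3.341970; E[X] ≥ 1; first-moment method inconclusive here.


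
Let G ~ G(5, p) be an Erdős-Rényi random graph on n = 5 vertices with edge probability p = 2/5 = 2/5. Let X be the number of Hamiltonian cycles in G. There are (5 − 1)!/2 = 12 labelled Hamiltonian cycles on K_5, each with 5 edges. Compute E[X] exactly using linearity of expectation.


K_5 has (5 − 1)!/2 = 12 labelled Hamiltonian cycles.
For each such Hamiltonian cycle H, let X_H = 1 if all 5 edges of H are present in G. Then P[X_H = 1] = p^{5} = (2/5)^{5} = 32/3125.
Summing the indicators: E[X] = Σ_H E[X_H] = 12 · p^{5} = 12 · 32/3125 = 384/3125.
Numerically: E[X] ≈ 0.12288.

E[X] = 12 · (2/5)^{5} = 384/3125 ≈ 0.12288.


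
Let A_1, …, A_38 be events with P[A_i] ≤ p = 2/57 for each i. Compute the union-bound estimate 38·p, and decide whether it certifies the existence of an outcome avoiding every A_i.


Union bound: P[∪_{i=1}^{38} A_i] ≤ Σ_i P[A_i] ≤ 38·p = 38·(2/57) = 4/3.
Numerically: 4/3 ≈ 1.3333.
Is 4/3 < 1? NO.
Since the bound 4/3 is ≥ 1, the union bound is uninformative here; it does NOT by itself certify existence.

38·p = 4/3 ≈ 1.3333; existence NOT certified by the union bound.


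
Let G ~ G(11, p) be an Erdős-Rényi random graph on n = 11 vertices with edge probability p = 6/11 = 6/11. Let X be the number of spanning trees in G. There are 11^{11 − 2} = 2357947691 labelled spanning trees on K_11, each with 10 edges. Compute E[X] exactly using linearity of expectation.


K_11 has 11^{11 − 2} = 2357947691 labelled spanning trees.
For each such spanning tree H, let X_H = 1 if all 10 edges of H are present in G. Then P[X_H = 1] = p^{10} = (6/11)^{10} = 60466176/25937424601.
By linearity: E[X] = Σ_H E[X_H] = 2357947691 · p^{10} = 2357947691 · 60466176/25937424601 = 60466176/11.
Numerically: E[X] ≈ 5.4969e+06.

E[X] = 2357947691 · (6/11)^{10} = 60466176/11 ≈ 5.4969e+06.


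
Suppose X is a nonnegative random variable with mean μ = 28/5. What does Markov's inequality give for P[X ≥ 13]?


μ = E[X] = 28/5, a = 13.
Markov: P[X ≥ 13] ≤ μ/a = (28/5)/13 = 28/65.
Numerically: ≈ 0.430769.
(Since a = 13 > μ = 5.600000, the bound 28/65 is < 1 and informative.)

P[X ≥ 13] ≤ 28/65 ≈ 0.430769.


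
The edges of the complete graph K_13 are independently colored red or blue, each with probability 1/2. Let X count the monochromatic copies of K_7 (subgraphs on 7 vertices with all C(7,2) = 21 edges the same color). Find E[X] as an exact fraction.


Let X = Σ_S X_S over the C(13, 7) = 1716 subsets S of size 7, where X_S = 1 if the K_7 on S is monochromatic.
For a fixed S, the K_7 on S has C(7, 2) = 21 edges. P[all 21 edges red] = (1/2)^21, and likewise for blue, so P[monochromatic] = 2·(1/2)^21 = 2^{1 − 21} = 1/1048576.
By linearity: E[X] = C(13, 7) · 2^{1 − 21} = 1716 · 1/1048576 = 429/262144.
Numerically: E[X] ≈ 0.0016.

E[X] = C(13,7)·2^(1−C(7,2)) = 429/262144 ≈ 0.0016.


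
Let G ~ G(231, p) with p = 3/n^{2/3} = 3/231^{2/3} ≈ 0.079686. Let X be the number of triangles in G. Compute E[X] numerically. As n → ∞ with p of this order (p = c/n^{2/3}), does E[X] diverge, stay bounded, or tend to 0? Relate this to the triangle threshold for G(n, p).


Number of potential triangles: C(231, 3) = 2027795.
Each occurs with probability p³ ≈ (0.079686)³ ≈ 5.0598752e-04.
By linearity: E[X] = C(231, 3)·p³ ≈ 2027795 · 5.0598752e-04 ≈ 1026.03896.
Since α = 2/3 < 1, p = c/n^{2/3} ≫ 1/n is above the triangle threshold p ~ 1/n. Asymptotically E[X] ~ (c³/6)·n^{3(1−α)} = (3³/6)·n^{1} → ∞; triangles are abundant w.h.p.

E[X] ≈ 1026.03896; in regime p = Θ(1/n^{2/3}) E[X] diverges (above the triangle threshold p ~ 1/n).


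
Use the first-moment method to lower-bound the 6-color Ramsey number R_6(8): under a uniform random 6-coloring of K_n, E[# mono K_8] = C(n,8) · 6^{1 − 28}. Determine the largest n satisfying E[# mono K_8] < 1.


We need C(n, 8) · 6^{1 − 28} < 1, i.e. C(n, 8) < 6^{28 − 1} = 1023490369077469249536.
Check values of n near the boundary:
  n = 1593: C(1593, 8) = 1010555394551193970323; 1010555394551193970323 < 1023490369077469249536? YES
  n = 1594: C(1594, 8) = 1015652773590544255167; 1015652773590544255167 < 1023490369077469249536? YES
  n = 1595: C(1595, 8) = 1020772636343363633895; 1020772636343363633895 < 1023490369077469249536? YES
  n = 1596: C(1596, 8) = 1025915067760710553965; 1025915067760710553965 < 1023490369077469249536? NO
The largest n with C(n, 8) < 1023490369077469249536 is n = 1595 (where E[X] = 113419181815929292655/113721152119718805504 ≈ 0.997). Hence R_6(8) > 1595, i.e. R_6(8) ≥ 1596.

Largest n = 1595; hence R_6(8) > 1595.


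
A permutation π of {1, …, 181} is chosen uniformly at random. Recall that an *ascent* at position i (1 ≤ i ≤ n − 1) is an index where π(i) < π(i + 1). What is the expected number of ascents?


Write X = Σ X_I over i = 1, …, 180, with X_I the indicator of one ascent.
There are 180 indicators.
For each fixed i, the pair (π(i), π(i+1)) is a uniformly random ordered pair of distinct values from {1, …, 181}; by symmetry P[π(i) < π(i+1)] = 1/2.
By linearity: E[X] = 180 · (1/2) = (181 − 1) · (1/2) = 90 ≈ 90.000.

E[X] = 90 = 90.000.


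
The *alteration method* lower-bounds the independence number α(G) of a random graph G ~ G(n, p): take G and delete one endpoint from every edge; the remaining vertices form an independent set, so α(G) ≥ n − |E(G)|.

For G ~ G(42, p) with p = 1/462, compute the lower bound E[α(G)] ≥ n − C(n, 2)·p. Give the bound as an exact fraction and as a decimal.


E[|E(G)|] = C(42, 2)·p = 861 · (1/462) = 41/22.
E[α(G)] ≥ n − E[|E(G)|] = 42 − 41/22 = 883/22.
Numerically: ≈ 40.136364.
(This is only a lower bound; the true E[α(G)] may be larger.)

E[α(G)] ≥ 883/22 ≈ 40.136364.


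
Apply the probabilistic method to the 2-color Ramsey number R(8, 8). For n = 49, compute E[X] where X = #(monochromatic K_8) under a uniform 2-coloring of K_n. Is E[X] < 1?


E[X] = C(49, 8) · 2^{1 − 28} = 450978066 · 2^{−27} = 450978066/134217728.
As a reduced fraction: E[X] = 225489033/67108864 ≈ 3.3600484.
Is E[X] < 1? NO.
Since E[X] ≥ 1, the first-moment bound is inconclusive at n = 49; it does NOT by itself certify R(8, 8) > 49.

E[X] = 225489033/67108864 ≈ 3.3600484; E[X] ≥ 1; first-moment method inconclusive here.


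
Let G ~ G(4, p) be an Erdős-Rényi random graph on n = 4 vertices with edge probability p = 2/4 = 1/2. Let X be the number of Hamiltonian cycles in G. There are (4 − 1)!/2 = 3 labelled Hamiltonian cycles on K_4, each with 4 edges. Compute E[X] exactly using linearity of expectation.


K_4 has (4 − 1)!/2 = 3 labelled Hamiltonian cycles.
For each such Hamiltonian cycle H, let X_H = 1 if all 4 edges of H are present in G. Then P[X_H = 1] = p^{4} = (1/2)^{4} = 1/16.
By linearity of expectation: E[X] = Σ_H E[X_H] = 3 · p^{4} = 3 · 1/16 = 3/16.
Numerically: E[X] ≈ 0.188.

E[X] = 3 · (1/2)^{4} = 3/16 ≈ 0.188.


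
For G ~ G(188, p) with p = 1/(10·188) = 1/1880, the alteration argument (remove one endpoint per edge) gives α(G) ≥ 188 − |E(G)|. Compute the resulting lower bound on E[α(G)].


E[|E(G)|] = C(188, 2)·p = 17578 · (1/1880) = 187/20.
E[α(G)] ≥ n − E[|E(G)|] = 188 − 187/20 = 3573/20.
Numerically: ≈ 178.650.
(This is only a lower bound; the true E[α(G)] may be larger.)

E[α(G)] ≥ 3573/20 ≈ 178.650.


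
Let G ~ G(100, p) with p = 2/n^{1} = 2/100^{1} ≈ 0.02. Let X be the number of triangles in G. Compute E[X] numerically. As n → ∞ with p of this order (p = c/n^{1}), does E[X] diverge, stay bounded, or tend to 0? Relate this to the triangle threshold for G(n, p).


Number of potential triangles: C(100, 3) = 161700.
Each occurs with probability p³ ≈ (0.02)³ ≈ 8.0000000e-06.
By linearity: E[X] = C(100, 3)·p³ ≈ 161700 · 8.0000000e-06 ≈ 1.29360.
Here α = 1, so p = 2/n is exactly at the triangle threshold p ~ 1/n. Asymptotically E[X] → c³/6 = 2³/6 = 4/3 ≈ 1.33333, a bounded constant. In this regime the triangle count is asymptotically Poisson(c³/6).

E[X] ≈ 1.29360; in regime p = Θ(1/n^{1}) E[X] stays bounded (at the triangle threshold p ~ 1/n).


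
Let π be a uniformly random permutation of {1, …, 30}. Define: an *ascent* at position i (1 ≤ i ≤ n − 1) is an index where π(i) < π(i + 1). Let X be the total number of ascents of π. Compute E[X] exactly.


Write X = Σ X_I over i = 1, …, 29, with X_I the indicator of one ascent.
There are 29 indicators.
For each fixed i, the pair (π(i), π(i+1)) is a uniformly random ordered pair of distinct values from {1, …, 30}; by symmetry P[π(i) < π(i+1)] = 1/2.
By linearity: E[X] = 29 · (1/2) = (30 − 1) · (1/2) = 29/2 ≈ 14.50000.

E[X] = 29/2 = 14.50000.


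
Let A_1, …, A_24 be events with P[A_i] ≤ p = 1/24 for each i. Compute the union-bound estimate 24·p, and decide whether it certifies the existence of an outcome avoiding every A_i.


Union bound: P[∪_{i=1}^{24} A_i] ≤ Σ_i P[A_i] ≤ 24·p = 24·(1/24) = 1.
Numerically: 1 ≈ 1.0000000.
Is 1 < 1? NO.
Since the bound 1 is ≥ 1, the union bound is uninformative here; it does NOT by itself certify existence.

24·p = 1 ≈ 1.0000000; existence NOT certified by the union bound.


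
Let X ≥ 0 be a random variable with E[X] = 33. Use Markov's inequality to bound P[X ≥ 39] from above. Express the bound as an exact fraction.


μ = E[X] = 33, a = 39.
Markov: P[X ≥ 39] ≤ μ/a = (33)/39 = 11/13.
Numerically: ≈ 0.846.
(Since a = 39 > μ = 33.000, the bound 11/13 is < 1 and informative.)

P[X ≥ 39] ≤ 11/13 ≈ 0.846.


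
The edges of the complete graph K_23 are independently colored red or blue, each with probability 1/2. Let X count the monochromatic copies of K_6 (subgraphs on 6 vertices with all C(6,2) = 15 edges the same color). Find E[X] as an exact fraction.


Let X = Σ_S X_S over the C(23, 6) = 100947 subsets S of size 6, where X_S = 1 if the K_6 on S is monochromatic.
For a fixed S, the K_6 on S has C(6, 2) = 15 edges. P[all 15 edges red] = (1/2)^15, and likewise for blue, so P[monochromatic] = 2·(1/2)^15 = 2^{1 − 15} = 1/16384.
By linearity: E[X] = C(23, 6) · 2^{1 − 15} = 100947 · 1/16384 = 100947/16384.
Numerically: E[X] ≈ 6.161.

E[X] = C(23,6)·2^(1−C(6,2)) = 100947/16384 ≈ 6.161.


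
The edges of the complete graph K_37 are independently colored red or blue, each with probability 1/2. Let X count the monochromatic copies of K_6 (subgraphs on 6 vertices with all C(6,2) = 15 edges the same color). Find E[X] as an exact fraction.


Let X = Σ_S X_S over the C(37, 6) = 2324784 subsets S of size 6, where X_S = 1 if the K_6 on S is monochromatic.
For a fixed S, the K_6 on S has C(6, 2) = 15 edges. P[all 15 edges red] = (1/2)^15, and likewise for blue, so P[monochromatic] = 2·(1/2)^15 = 2^{1 − 15} = 1/16384.
By linearity: E[X] = C(37, 6) · 2^{1 − 15} = 2324784 · 1/16384 = 145299/1024.
Numerically: E[X] ≈ 141.893555.

E[X] = C(37,6)·2^(1−C(6,2)) = 145299/1024 ≈ 141.893555.


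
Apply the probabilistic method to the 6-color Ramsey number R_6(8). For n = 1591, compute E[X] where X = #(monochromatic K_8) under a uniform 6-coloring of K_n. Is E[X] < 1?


E[X] = C(1591, 8) · 6^{1 − 28} = 1000427749141189953870 · 6^{−27} = 1000427749141189953870/1023490369077469249536.
As a reduced fraction: E[X] = 55579319396732775215/56860576059859402752 ≈ 0.97747.
Is E[X] < 1? YES.
Since E[X] < 1, there exists a 6-coloring of K_{1591} with no monochromatic K_8; hence R_6(8) > 1591.

E[X] = 55579319396732775215/56860576059859402752 ≈ 0.97747; E[X] < 1, so R_6(8) > 1591.


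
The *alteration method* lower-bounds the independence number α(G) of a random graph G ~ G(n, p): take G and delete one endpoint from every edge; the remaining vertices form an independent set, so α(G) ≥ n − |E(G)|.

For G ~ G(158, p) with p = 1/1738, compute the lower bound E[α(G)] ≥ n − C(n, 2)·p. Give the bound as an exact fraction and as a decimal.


E[|E(G)|] = C(158, 2)·p = 12403 · (1/1738) = 157/22.
E[α(G)] ≥ n − E[|E(G)|] = 158 − 157/22 = 3319/22.
Numerically: ≈ 150.8636.
(This is only a lower bound; the true E[α(G)] may be larger.)

E[α(G)] ≥ 3319/22 ≈ 150.8636.


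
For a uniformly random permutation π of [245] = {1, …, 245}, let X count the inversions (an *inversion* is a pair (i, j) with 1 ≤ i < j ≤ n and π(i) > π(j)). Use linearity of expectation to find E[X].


Write X = Σ X_I over the C(245, 2) = 29890 pairs i < j, with X_I the indicator of one inversion.
There are 29890 indicators.
For each fixed pair i < j, the values π(i) and π(j) are two distinct elements of {1, …, 245} in uniformly random order; by symmetry P[π(i) > π(j)] = 1/2.
By linearity: E[X] = 29890 · (1/2) = C(245, 2) · (1/2) = 29890/2 = 14945 ≈ 14945.000000.

E[X] = 14945 = 14945.000000.


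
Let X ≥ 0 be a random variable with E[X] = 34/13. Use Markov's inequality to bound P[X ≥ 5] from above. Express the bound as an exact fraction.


μ = E[X] = 34/13, a = 5.
Markov: P[X ≥ 5] ≤ μ/a = (34/13)/5 = 34/65.
Numerically: ≈ 0.523077.
(Since a = 5 > μ = 2.615385, the bound 34/65 is < 1 and informative.)

P[X ≥ 5] ≤ 34/65 ≈ 0.523077.


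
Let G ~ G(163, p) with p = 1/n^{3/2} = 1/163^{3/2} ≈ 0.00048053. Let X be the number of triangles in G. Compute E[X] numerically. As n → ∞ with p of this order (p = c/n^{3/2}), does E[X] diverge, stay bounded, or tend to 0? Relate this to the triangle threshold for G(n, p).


Number of potential triangles: C(163, 3) = 708561.
Each occurs with probability p³ ≈ (0.00048053)³ ≈ 1.1095727e-10.
By linearity: E[X] = C(163, 3)·p³ ≈ 708561 · 1.1095727e-10 ≈ 0.00008.
Since α = 3/2 > 1, p = c/n^{3/2} = o(1/n) is below the triangle threshold p ~ 1/n. Asymptotically E[X] ~ (c³/6)·n^{3(1−α)} = (1³/6)·n^{-1.5} → 0, so by Markov's inequality G has no triangles w.h.p.

E[X] ≈ 0.00008; in regime p = Θ(1/n^{3/2}) E[X] tends to 0 (below the triangle threshold p ~ 1/n).


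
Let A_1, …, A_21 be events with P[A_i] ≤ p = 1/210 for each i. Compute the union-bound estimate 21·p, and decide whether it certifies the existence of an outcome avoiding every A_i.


Union bound: P[∪_{i=1}^{21} A_i] ≤ Σ_i P[A_i] ≤ 21·p = 21·(1/210) = 1/10.
Numerically: 1/10 ≈ 0.10000.
Is 1/10 < 1? YES.
Since P[∪ A_i] ≤ 1/10 < 1, the complement has P[∩ A_i^c] ≥ 1 − 1/10 = 9/10 > 0, so some outcome avoids every A_i.

21·p = 1/10 ≈ 0.10000; existence CERTIFIED by the union bound.


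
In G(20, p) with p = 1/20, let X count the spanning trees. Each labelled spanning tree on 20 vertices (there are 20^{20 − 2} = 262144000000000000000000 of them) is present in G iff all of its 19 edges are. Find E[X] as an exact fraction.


K_20 has 20^{20 − 2} = 262144000000000000000000 labelled spanning trees.
For each such spanning tree H, let X_H = 1 if all 19 edges of H are present in G. Then P[X_H = 1] = p^{19} = (1/20)^{19} = 1/5242880000000000000000000.
By linearity: E[X] = Σ_H E[X_H] = 262144000000000000000000 · p^{19} = 262144000000000000000000 · 1/5242880000000000000000000 = 1/20.
Numerically: E[X] ≈ 0.05.

E[X] = 262144000000000000000000 · (1/20)^{19} = 1/20 ≈ 0.05.


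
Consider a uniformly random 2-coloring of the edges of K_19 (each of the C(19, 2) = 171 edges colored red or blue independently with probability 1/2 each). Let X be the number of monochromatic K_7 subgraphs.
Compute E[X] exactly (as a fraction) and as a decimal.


Let X = Σ_S X_S over the C(19, 7) = 50388 subsets S of size 7, where X_S = 1 if the K_7 on S is monochromatic.
For a fixed S, the K_7 on S has C(7, 2) = 21 edges. P[all 21 edges red] = (1/2)^21, and likewise for blue, so P[monochromatic] = 2·(1/2)^21 = 2^{1 − 21} = 1/1048576.
By linearity of expectation: E[X] = C(19, 7) · 2^{1 − 21} = 50388 · 1/1048576 = 12597/262144.
Numerically: E[X] ≈ 0.0481.

E[X] = C(19,7)·2^(1−C(7,2)) = 12597/262144 ≈ 0.0481.


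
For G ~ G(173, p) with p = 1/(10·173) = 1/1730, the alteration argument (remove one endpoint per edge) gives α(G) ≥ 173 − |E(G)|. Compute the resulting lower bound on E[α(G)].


E[|E(G)|] = C(173, 2)·p = 14878 · (1/1730) = 43/5.
E[α(G)] ≥ n − E[|E(G)|] = 173 − 43/5 = 822/5.
Numerically: ≈ 164.40000.
(This is only a lower bound; the true E[α(G)] may be larger.)

E[α(G)] ≥ 822/5 ≈ 164.40000.


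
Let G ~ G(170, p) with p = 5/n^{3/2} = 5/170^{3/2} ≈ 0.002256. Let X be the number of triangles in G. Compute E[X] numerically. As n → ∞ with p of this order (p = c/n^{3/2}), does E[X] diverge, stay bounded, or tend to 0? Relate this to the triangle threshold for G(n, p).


Number of potential triangles: C(170, 3) = 804440.
Each occurs with probability p³ ≈ (0.002256)³ ≈ 1.147862e-08.
By linearity: E[X] = C(170, 3)·p³ ≈ 804440 · 1.147862e-08 ≈ 0.0092.
Since α = 3/2 > 1, p = c/n^{3/2} = o(1/n) is below the triangle threshold p ~ 1/n. Asymptotically E[X] ~ (c³/6)·n^{3(1−α)} = (5³/6)·n^{-1.5} → 0, so by Markov's inequality G has no triangles w.h.p.

E[X] ≈ 0.0092; in regime p = Θ(1/n^{3/2}) E[X] tends to 0 (below the triangle threshold p ~ 1/n).


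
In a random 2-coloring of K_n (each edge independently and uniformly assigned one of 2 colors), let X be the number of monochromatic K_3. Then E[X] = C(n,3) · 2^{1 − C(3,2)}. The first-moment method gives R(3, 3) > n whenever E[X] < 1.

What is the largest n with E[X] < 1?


We need C(n, 3) · 2^{1 − 3} < 1, i.e. C(n, 3) < 2^{3 − 1} = 4.
Check values of n near the boundary:
  n = 3: C(3, 3) = 1; 1 < 4? YES
  n = 4: C(4, 3) = 4; 4 < 4? NO
  n = 5: C(5, 3) = 10; 10 < 4? NO
  n = 6: C(6, 3) = 20; 20 < 4? NO
The largest n with C(n, 3) < 4 is n = 3 (where E[X] = 1/4 ≈ 0.25000). Hence R(3, 3) > 3, i.e. R(3, 3) ≥ 4.

Largest n = 3; hence R(3, 3) > 3.


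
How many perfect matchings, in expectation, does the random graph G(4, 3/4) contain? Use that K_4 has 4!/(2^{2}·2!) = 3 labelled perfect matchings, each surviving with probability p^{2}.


K_4 has 4!/(2^{2}·2!) = 3 labelled perfect matchings.
For each such perfect matching H, let X_H = 1 if all 2 edges of H are present in G. Then P[X_H = 1] = p^{2} = (3/4)^{2} = 9/16.
By linearity of expectation: E[X] = Σ_H E[X_H] = 3 · p^{2} = 3 · 9/16 = 27/16.
Numerically: E[X] ≈ 1.6875.

E[X] = 3 · (3/4)^{2} = 27/16 ≈ 1.6875.


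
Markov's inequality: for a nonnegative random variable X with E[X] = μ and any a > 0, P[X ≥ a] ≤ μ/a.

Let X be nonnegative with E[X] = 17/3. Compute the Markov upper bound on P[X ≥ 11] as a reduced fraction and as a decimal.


μ = E[X] = 17/3, a = 11.
Markov: P[X ≥ 11] ≤ μ/a = (17/3)/11 = 17/33.
Numerically: ≈ 0.5152.
(Since a = 11 > μ = 5.6667, the bound 17/33 is < 1 and informative.)

P[X ≥ 11] ≤ 17/33 ≈ 0.5152.


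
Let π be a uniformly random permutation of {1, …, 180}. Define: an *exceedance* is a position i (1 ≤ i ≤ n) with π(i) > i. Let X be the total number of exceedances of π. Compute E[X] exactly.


Write X = Σ_{i=1}^{180} X_i, where X_i = 1_{π(i) > i}.
For each fixed i, π(i) is uniform over {1, …, 180} (marginal of a uniform permutation), so P[π(i) > i] = (n − i)/n. Summing: Σ_{i=1}^{180} (n − i)/n = (0 + 1 + … + 179)/180 = 180(180 − 1)/(2·180) = (180 − 1)/2.
Hence E[X] = Σ_{i=1}^{180} (180 − i)/180 = 179/2 ≈ 89.500.

E[X] = 179/2 = 89.500.


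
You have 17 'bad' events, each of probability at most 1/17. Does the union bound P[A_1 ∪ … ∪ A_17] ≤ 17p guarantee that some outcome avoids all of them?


Union bound: P[∪_{i=1}^{17} A_i] ≤ Σ_i P[A_i] ≤ 17·p = 17·(1/17) = 1.
Numerically: 1 ≈ 1.000.
Is 1 < 1? NO.
Since the bound 1 is ≥ 1, the union bound is uninformative here; it does NOT by itself certify existence.

17·p = 1 ≈ 1.000; existence NOT certified by the union bound.


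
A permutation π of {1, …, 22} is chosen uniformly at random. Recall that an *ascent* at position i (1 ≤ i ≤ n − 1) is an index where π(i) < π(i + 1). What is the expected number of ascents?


Write X = Σ X_I over i = 1, …, 21, with X_I the indicator of one ascent.
There are 21 indicators.
For each fixed i, the pair (π(i), π(i+1)) is a uniformly random ordered pair of distinct values from {1, …, 22}; by symmetry P[π(i) < π(i+1)] = 1/2.
By linearity: E[X] = 21 · (1/2) = (22 − 1) · (1/2) = 21/2 ≈ 10.50000.

E[X] = 21/2 = 10.50000.


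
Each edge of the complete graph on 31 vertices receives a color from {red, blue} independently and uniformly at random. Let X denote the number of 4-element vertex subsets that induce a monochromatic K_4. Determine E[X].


Let X = Σ_S X_S over the C(31, 4) = 31465 subsets S of size 4, where X_S = 1 if the K_4 on S is monochromatic.
For a fixed S, the K_4 on S has C(4, 2) = 6 edges. P[all 6 edges red] = (1/2)^6, and likewise for blue, so P[monochromatic] = 2·(1/2)^6 = 2^{1 − 6} = 1/32.
Summing: E[X] = C(31, 4) · 2^{1 − 6} = 31465 · 1/32 = 31465/32.
Numerically: E[X] ≈ 983.281250.

E[X] = C(31,4)·2^(1−C(4,2)) = 31465/32 ≈ 983.281250.


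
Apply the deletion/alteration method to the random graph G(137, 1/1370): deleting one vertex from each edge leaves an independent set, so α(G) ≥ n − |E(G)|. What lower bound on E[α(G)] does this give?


E[|E(G)|] = C(137, 2)·p = 9316 · (1/1370) = 34/5.
E[α(G)] ≥ n − E[|E(G)|] = 137 − 34/5 = 651/5.
Numerically: ≈ 130.200000.
(This is only a lower bound; the true E[α(G)] may be larger.)

E[α(G)] ≥ 651/5 ≈ 130.200000.


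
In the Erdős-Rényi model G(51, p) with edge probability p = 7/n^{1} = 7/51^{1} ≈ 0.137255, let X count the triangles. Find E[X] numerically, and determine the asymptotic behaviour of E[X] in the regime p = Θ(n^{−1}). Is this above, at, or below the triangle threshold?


Number of potential triangles: C(51, 3) = 20825.
Each occurs with probability p³ ≈ (0.137255)³ ≈ 2.58573249e-03.
By linearity: E[X] = C(51, 3)·p³ ≈ 20825 · 2.58573249e-03 ≈ 53.847879.
Here α = 1, so p = 7/n is exactly at the triangle threshold p ~ 1/n. Asymptotically E[X] → c³/6 = 7³/6 = 343/6 ≈ 57.166667, a bounded constant. In this regime the triangle count is asymptotically Poisson(c³/6).

E[X] ≈ 53.847879; in regime p = Θ(1/n^{1}) E[X] stays bounded (at the triangle threshold p ~ 1/n).


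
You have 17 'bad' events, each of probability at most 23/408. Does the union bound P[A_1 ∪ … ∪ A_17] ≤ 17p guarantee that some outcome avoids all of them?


Union bound: P[∪_{i=1}^{17} A_i] ≤ Σ_i P[A_i] ≤ 17·p = 17·(23/408) = 23/24.
Numerically: 23/24 ≈ 0.958333.
Is 23/24 < 1? YES.
Since P[∪ A_i] ≤ 23/24 < 1, the complement has P[∩ A_i^c] ≥ 1 − 23/24 = 1/24 > 0, so some outcome avoids every A_i.

17·p = 23/24 ≈ 0.958333; existence CERTIFIED by the union bound.


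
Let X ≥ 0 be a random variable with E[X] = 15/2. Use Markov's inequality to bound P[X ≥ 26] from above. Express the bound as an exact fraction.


μ = E[X] = 15/2, a = 26.
Markov: P[X ≥ 26] ≤ μ/a = (15/2)/26 = 15/52.
Numerically: ≈ 0.288462.
(Since a = 26 > μ = 7.500000, the bound 15/52 is < 1 and informative.)

P[X ≥ 26] ≤ 15/52 ≈ 0.288462.


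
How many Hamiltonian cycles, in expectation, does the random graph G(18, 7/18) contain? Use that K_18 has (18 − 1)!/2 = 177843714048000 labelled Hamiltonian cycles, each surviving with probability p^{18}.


K_18 has (18 − 1)!/2 = 177843714048000 labelled Hamiltonian cycles.
For each such Hamiltonian cycle H, let X_H = 1 if all 18 edges of H are present in G. Then P[X_H = 1] = p^{18} = (7/18)^{18} = 1628413597910449/39346408075296537575424.
By linearity: E[X] = Σ_H E[X_H] = 177843714048000 · p^{18} = 177843714048000 · 1628413597910449/39346408075296537575424 = 24246874921186846803875/3294258113514384.
Numerically: E[X] ≈ 7.36e+06.

E[X] = 177843714048000 · (7/18)^{18} = 24246874921186846803875/3294258113514384 ≈ 7.36e+06.


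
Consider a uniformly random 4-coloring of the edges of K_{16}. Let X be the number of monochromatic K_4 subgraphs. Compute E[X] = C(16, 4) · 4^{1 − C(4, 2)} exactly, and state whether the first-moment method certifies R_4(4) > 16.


E[X] = C(16, 4) · 4^{1 − 6} = 1820 · 4^{−5} = 1820/1024.
As a reduced fraction: E[X] = 455/256 ≈ 1.77734.
Is E[X] < 1? NO.
Since E[X] ≥ 1, the first-moment bound is inconclusive at n = 16; it does NOT by itself certify R_4(4) > 16.

E[X] = 455/256 ≈ 1.77734; E[X] ≥ 1; first-moment method inconclusive here.
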